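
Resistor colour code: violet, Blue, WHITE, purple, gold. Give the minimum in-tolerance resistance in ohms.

Violet → 7 (first significant figure)
Blue → 6 (second significant figure)
White → 9 (third significant figure)
Violet → ×10^7 multiplier
Gold → ±5% tolerance
769 × 10000000 = 7690000000 Ω
Minimum = 7690000000 × (1 − 5/100) = 7305500000 Ω.

7305500000 Ω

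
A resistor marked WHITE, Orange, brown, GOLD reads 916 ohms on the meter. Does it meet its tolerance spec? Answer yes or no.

yes

White → 9 (first significant figure)
Orange → 3 (second significant figure)
Brown → ×10 multiplier
Gold → ±5% tolerance
93 × 10 = 930 Ω
Allowed range: 883.5 Ω to 976.5 Ω.
916 ohms lies inside that range.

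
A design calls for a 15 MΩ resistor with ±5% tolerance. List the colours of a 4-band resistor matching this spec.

brown, green, blue, gold

15000000 Ω = 15 × 10^6.
1 → brown
5 → green
Multiplier 10^6 → blue.
±5% tolerance → gold.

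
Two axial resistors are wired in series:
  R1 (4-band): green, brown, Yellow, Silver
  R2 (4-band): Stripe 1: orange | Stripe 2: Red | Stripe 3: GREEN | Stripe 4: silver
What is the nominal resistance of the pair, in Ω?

R1: green, brown → 51; yellow ×10^4 → 510000 Ω.
R2: orange, red → 32; green ×10^5 → 3200000 Ω.
Series: 510000 + 3200000 = 3710000 Ω.

3710000 Ω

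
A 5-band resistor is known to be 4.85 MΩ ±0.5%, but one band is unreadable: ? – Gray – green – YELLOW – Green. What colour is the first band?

yellow

4850000 Ω = 485 × 10^4.
The first band gives digit 4 of the significand, and 4 is yellow.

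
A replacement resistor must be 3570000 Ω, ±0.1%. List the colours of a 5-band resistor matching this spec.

3570000 Ω = 357 × 10^4.
3 → orange
5 → green
7 → violet
Multiplier 10^4 → yellow.
±0.1% tolerance → violet.

orange, green, violet, yellow, violet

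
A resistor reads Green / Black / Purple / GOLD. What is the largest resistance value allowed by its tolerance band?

Green → 5 (first significant figure)
Black → 0 (second significant figure)
Violet → ×10^7 multiplier
Gold → ±5% tolerance
50 × 10000000 = 500000000 Ω
Largest = 500000000 × (1 + 5/100) = 525000000 Ω.

525000000 Ω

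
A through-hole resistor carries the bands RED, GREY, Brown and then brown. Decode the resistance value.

280 Ω

Red → 2 (first significant figure)
Grey → 8 (second significant figure)
Brown → ×10 multiplier
28 × 10 = 280 Ω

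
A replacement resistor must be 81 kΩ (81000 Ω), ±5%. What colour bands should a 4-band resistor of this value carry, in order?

81000 Ω = 81 × 10^3.
8 → grey
1 → brown
Multiplier 10^3 → orange.
±5% tolerance → gold.

grey, brown, orange, gold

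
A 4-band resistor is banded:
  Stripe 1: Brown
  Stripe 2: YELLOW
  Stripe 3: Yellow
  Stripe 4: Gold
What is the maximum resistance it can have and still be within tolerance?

Brown → 1 (first significant figure)
Yellow → 4 (second significant figure)
Yellow → ×10^4 multiplier
Gold → ±5% tolerance
14 × 10000 = 140000 Ω
Maximum = 140000 × (1 + 5/100) = 147000 Ω.

147000 Ω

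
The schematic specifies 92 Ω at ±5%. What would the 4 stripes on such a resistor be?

white, red, black, gold

92 Ω = 92 × 10^0.
9 → white
2 → red
Multiplier 10^0 → black.
±5% tolerance → gold.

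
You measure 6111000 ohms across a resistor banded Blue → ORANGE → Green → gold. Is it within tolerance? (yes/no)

Blue → 6 (first significant figure)
Orange → 3 (second significant figure)
Green → ×10^5 multiplier
Gold → ±5% tolerance
63 × 100000 = 6300000 Ω
Allowed range: 5985000 Ω to 6615000 Ω.
6111000 ohms lies inside that range.

yes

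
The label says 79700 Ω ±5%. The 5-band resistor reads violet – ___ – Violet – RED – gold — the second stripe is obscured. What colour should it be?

white

79700 Ω = 797 × 10^2.
The second band gives digit 9 of the significand, and 9 is white.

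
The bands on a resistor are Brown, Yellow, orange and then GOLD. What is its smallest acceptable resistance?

13300 Ω

Brown → 1 (first significant figure)
Yellow → 4 (second significant figure)
Orange → ×10^3 multiplier
Gold → ±5% tolerance
14 × 1000 = 14000 Ω
Smallest = 14000 × (1 − 5/100) = 13300 Ω.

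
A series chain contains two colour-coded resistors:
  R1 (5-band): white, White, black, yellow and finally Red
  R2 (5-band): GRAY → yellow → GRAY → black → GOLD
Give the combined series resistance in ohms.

R1: white, white, black → 990; yellow ×10^4 → 9900000 Ω.
R2: grey, yellow, grey → 848; black ×1 → 848 Ω.
Series: 9900000 + 848 = 9900848 Ω.

9900848 Ω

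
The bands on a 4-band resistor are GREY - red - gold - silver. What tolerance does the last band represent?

The last band, silver, is the tolerance band.
Silver corresponds to ±10%.

±10%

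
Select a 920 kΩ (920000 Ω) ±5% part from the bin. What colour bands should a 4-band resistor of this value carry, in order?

920000 Ω = 92 × 10^4.
9 → white
2 → red
Multiplier 10^4 → yellow.
±5% tolerance → gold.

white, red, yellow, gold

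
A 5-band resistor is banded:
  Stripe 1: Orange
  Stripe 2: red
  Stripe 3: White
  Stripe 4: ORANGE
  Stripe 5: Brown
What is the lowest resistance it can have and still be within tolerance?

325710 Ω

Orange → 3 (first significant figure)
Red → 2 (second significant figure)
White → 9 (third significant figure)
Orange → ×10^3 multiplier
Brown → ±1% tolerance
329 × 1000 = 329000 Ω
Lowest = 329000 × (1 − 1/100) = 325710 Ω.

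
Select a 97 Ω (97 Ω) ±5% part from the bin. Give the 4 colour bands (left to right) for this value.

white, violet, black, gold

97 Ω = 97 × 10^0.
9 → white
7 → violet
Multiplier 10^0 → black.
±5% tolerance → gold.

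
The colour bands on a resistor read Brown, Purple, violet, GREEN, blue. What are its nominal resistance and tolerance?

17700000 Ω ±0.25%

Brown → 1 (first significant figure)
Violet → 7 (second significant figure)
Violet → 7 (third significant figure)
Green → ×10^5 multiplier
Blue → ±0.25% tolerance
177 × 100000 = 17700000 Ω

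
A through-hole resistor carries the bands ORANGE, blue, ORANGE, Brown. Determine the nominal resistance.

36000 Ω

Orange → 3 (first significant figure)
Blue → 6 (second significant figure)
Orange → ×10^3 multiplier
36 × 1000 = 36000 Ω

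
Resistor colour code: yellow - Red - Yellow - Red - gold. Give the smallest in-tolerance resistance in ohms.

Yellow → 4 (first significant figure)
Red → 2 (second significant figure)
Yellow → 4 (third significant figure)
Red → ×10^2 multiplier
Gold → ±5% tolerance
424 × 100 = 42400 Ω
Smallest = 42400 × (1 − 5/100) = 40280 Ω.

40280 Ω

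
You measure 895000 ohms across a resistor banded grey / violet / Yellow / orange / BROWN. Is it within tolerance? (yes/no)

Grey → 8 (first significant figure)
Violet → 7 (second significant figure)
Yellow → 4 (third significant figure)
Orange → ×10^3 multiplier
Brown → ±1% tolerance
874 × 1000 = 874000 Ω
Allowed range: 865260 Ω to 882740 Ω.
895000 ohms lies outside that range.

no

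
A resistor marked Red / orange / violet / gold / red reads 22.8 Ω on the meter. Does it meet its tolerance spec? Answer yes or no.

no

Red → 2 (first significant figure)
Orange → 3 (second significant figure)
Violet → 7 (third significant figure)
Gold → ×0.1 multiplier
Red → ±2% tolerance
237 × 0.1 = 23.7 Ω
Allowed range: 23.226 Ω to 24.174 Ω.
22.8 Ω lies outside that range.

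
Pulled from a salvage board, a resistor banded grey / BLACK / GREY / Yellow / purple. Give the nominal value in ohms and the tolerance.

8080000 Ω ±0.1%

Grey → 8 (first significant figure)
Black → 0 (second significant figure)
Grey → 8 (third significant figure)
Yellow → ×10^4 multiplier
Violet → ±0.1% tolerance
808 × 10000 = 8080000 Ω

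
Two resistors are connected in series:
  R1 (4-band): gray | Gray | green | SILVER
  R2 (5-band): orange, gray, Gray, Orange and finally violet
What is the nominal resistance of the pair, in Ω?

R1: grey, grey → 88; green ×10^5 → 8800000 Ω.
R2: orange, grey, grey → 388; orange ×10^3 → 388000 Ω.
Series: 8800000 + 388000 = 9188000 Ω.

9188000 Ω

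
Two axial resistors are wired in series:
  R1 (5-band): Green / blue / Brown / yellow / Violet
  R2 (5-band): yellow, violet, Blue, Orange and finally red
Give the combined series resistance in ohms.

R1: green, blue, brown → 561; yellow ×10^4 → 5610000 Ω.
R2: yellow, violet, blue → 476; orange ×10^3 → 476000 Ω.
Series: 5610000 + 476000 = 6086000 Ω.

6086000 Ω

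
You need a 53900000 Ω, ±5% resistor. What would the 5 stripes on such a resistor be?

53900000 Ω = 539 × 10^5.
5 → green
3 → orange
9 → white
Multiplier 10^5 → green.
±5% tolerance → gold.

green, orange, white, green, gold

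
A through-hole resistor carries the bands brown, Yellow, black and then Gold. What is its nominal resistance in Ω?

14 Ω

Brown → 1 (first significant figure)
Yellow → 4 (second significant figure)
Black → ×1 multiplier
14 × 1 = 14 Ω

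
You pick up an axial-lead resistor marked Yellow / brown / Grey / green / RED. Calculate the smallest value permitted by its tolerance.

Yellow → 4 (first significant figure)
Brown → 1 (second significant figure)
Grey → 8 (third significant figure)
Green → ×10^5 multiplier
Red → ±2% tolerance
418 × 100000 = 41800000 Ω
Smallest = 41800000 × (1 − 2/100) = 40964000 Ω.

40964000 Ω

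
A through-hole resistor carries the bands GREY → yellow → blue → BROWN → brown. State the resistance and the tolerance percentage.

Grey → 8 (first significant figure)
Yellow → 4 (second significant figure)
Blue → 6 (third significant figure)
Brown → ×10 multiplier
Brown → ±1% tolerance
846 × 10 = 8460 Ω

8460 Ω ±1%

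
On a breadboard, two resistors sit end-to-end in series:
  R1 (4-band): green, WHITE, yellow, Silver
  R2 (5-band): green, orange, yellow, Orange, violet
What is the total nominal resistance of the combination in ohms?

R1: green, white → 59; yellow ×10^4 → 590000 Ω.
R2: green, orange, yellow → 534; orange ×10^3 → 534000 Ω.
Series: 590000 + 534000 = 1124000 Ω.

1124000 Ω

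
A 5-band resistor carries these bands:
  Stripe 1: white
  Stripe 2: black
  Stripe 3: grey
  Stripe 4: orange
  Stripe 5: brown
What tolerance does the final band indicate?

The last band, brown, is the tolerance band.
Brown corresponds to ±1%.

±1%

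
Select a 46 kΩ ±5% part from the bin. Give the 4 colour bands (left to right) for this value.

46000 Ω = 46 × 10^3.
4 → yellow
6 → blue
Multiplier 10^3 → orange.
±5% tolerance → gold.

yellow, blue, orange, gold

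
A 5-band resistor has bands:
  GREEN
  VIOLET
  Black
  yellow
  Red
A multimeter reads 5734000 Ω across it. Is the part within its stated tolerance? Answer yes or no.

yes

Green → 5 (first significant figure)
Violet → 7 (second significant figure)
Black → 0 (third significant figure)
Yellow → ×10^4 multiplier
Red → ±2% tolerance
570 × 10000 = 5700000 Ω
Allowed range: 5586000 Ω to 5814000 Ω.
5734000 Ω lies inside that range.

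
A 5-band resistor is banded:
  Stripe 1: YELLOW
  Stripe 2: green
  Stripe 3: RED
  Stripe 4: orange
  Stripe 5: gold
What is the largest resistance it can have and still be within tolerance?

474600 Ω

Yellow → 4 (first significant figure)
Green → 5 (second significant figure)
Red → 2 (third significant figure)
Orange → ×10^3 multiplier
Gold → ±5% tolerance
452 × 1000 = 452000 Ω
Largest = 452000 × (1 + 5/100) = 474600 Ω.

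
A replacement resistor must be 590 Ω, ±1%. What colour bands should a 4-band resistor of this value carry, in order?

590 Ω = 59 × 10^1.
5 → green
9 → white
Multiplier 10^1 → brown.
±1% tolerance → brown.

green, white, brown, brown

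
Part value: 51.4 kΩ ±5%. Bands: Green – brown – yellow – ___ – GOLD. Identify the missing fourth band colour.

red

51400 Ω = 514 × 10^2.
The fourth band is the multiplier, 10^2, which is red.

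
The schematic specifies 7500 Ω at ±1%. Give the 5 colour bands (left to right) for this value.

violet, green, black, brown, brown

7500 Ω = 750 × 10^1.
7 → violet
5 → green
0 → black
Multiplier 10^1 → brown.
±1% tolerance → brown.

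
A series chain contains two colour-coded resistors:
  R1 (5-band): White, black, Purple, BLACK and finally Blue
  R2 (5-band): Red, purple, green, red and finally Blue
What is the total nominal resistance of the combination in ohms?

28407 Ω

R1: white, black, violet → 907; black ×1 → 907 Ω.
R2: red, violet, green → 275; red ×10^2 → 27500 Ω.
Series: 907 + 27500 = 28407 Ω.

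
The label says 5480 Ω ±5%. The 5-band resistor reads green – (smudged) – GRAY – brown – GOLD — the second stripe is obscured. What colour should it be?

yellow

5480 Ω = 548 × 10^1.
The second band gives digit 4 of the significand, and 4 is yellow.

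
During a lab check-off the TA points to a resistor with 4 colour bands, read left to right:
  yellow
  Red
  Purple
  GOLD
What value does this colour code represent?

Yellow → 4 (first significant figure)
Red → 2 (second significant figure)
Violet → ×10^7 multiplier
42 × 10000000 = 420000000 Ω

420000000 Ω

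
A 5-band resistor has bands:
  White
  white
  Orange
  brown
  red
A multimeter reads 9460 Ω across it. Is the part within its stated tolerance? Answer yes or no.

no

White → 9 (first significant figure)
White → 9 (second significant figure)
Orange → 3 (third significant figure)
Brown → ×10 multiplier
Red → ±2% tolerance
993 × 10 = 9930 Ω
Allowed range: 9731.4 Ω to 10128.6 Ω.
9460 Ω lies outside that range.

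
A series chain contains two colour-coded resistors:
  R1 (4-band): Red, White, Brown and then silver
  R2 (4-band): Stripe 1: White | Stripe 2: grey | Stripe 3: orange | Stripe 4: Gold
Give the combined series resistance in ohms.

R1: red, white → 29; brown ×10 → 290 Ω.
R2: white, grey → 98; orange ×10^3 → 98000 Ω.
Series: 290 + 98000 = 98290 Ω.

98290 Ω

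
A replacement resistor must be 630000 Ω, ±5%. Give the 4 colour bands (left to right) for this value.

blue, orange, yellow, gold

630000 Ω = 63 × 10^4.
6 → blue
3 → orange
Multiplier 10^4 → yellow.
±5% tolerance → gold.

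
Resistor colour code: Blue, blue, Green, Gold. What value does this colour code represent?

Blue → 6 (first significant figure)
Blue → 6 (second significant figure)
Green → ×10^5 multiplier
66 × 100000 = 6600000 Ω

6600000 Ω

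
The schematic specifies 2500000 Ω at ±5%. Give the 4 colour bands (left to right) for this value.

red, green, green, gold

2500000 Ω = 25 × 10^5.
2 → red
5 → green
Multiplier 10^5 → green.
±5% tolerance → gold.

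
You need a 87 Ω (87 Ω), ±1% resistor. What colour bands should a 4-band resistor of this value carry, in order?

grey, violet, black, brown

87 Ω = 87 × 10^0.
8 → grey
7 → violet
Multiplier 10^0 → black.
±1% tolerance → brown.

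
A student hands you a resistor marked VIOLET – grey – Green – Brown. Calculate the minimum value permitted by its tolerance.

Violet → 7 (first significant figure)
Grey → 8 (second significant figure)
Green → ×10^5 multiplier
Brown → ±1% tolerance
78 × 100000 = 7800000 Ω
Minimum = 7800000 × (1 − 1/100) = 7722000 Ω.

7722000 Ω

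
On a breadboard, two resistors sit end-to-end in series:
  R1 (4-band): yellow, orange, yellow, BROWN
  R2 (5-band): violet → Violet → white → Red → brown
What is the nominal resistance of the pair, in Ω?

R1: yellow, orange → 43; yellow ×10^4 → 430000 Ω.
R2: violet, violet, white → 779; red ×10^2 → 77900 Ω.
Series: 430000 + 77900 = 507900 Ω.

507900 Ω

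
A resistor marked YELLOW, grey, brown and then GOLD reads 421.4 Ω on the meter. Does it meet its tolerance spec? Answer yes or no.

no

Yellow → 4 (first significant figure)
Grey → 8 (second significant figure)
Brown → ×10 multiplier
Gold → ±5% tolerance
48 × 10 = 480 Ω
Allowed range: 456 Ω to 504 Ω.
421.4 Ω lies outside that range.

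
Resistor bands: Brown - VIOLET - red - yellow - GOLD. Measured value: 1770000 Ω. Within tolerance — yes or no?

Brown → 1 (first significant figure)
Violet → 7 (second significant figure)
Red → 2 (third significant figure)
Yellow → ×10^4 multiplier
Gold → ±5% tolerance
172 × 10000 = 1720000 Ω
Allowed range: 1634000 Ω to 1806000 Ω.
1770000 Ω lies inside that range.

yes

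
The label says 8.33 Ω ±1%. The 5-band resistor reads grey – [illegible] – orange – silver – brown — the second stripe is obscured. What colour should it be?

orange

8.33 Ω = 833 × 10^-2.
The second band gives digit 3 of the significand, and 3 is orange.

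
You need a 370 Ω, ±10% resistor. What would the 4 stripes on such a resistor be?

orange, violet, brown, silver

370 Ω = 37 × 10^1.
3 → orange
7 → violet
Multiplier 10^1 → brown.
±10% tolerance → silver.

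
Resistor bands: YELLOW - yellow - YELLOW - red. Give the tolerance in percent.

±2%

The last band, red, is the tolerance band.
Red corresponds to ±2%.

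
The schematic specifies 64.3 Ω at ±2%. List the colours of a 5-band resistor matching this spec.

blue, yellow, orange, gold, red

64.3 Ω = 643 × 10^-1.
6 → blue
4 → yellow
3 → orange
Multiplier 10^-1 → gold.
±2% tolerance → red.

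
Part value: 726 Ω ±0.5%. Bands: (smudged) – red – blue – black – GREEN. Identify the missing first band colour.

violet

726 Ω = 726 × 10^0.
The first band gives digit 7 of the significand, and 7 is violet.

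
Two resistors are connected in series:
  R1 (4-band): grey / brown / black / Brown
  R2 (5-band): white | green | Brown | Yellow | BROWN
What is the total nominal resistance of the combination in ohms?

R1: grey, brown → 81; black ×1 → 81 Ω.
R2: white, green, brown → 951; yellow ×10^4 → 9510000 Ω.
Series: 81 + 9510000 = 9510081 Ω.

9510081 Ω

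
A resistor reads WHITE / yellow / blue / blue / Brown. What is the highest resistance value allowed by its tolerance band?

White → 9 (first significant figure)
Yellow → 4 (second significant figure)
Blue → 6 (third significant figure)
Blue → ×10^6 multiplier
Brown → ±1% tolerance
946 × 1000000 = 946000000 Ω
Highest = 946000000 × (1 + 1/100) = 955460000 Ω.

955460000 Ω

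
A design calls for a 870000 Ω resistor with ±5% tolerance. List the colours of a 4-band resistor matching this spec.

grey, violet, yellow, gold

870000 Ω = 87 × 10^4.
8 → grey
7 → violet
Multiplier 10^4 → yellow.
±5% tolerance → gold.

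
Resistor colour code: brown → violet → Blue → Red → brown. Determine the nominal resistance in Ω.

Brown → 1 (first significant figure)
Violet → 7 (second significant figure)
Blue → 6 (third significant figure)
Red → ×10^2 multiplier
176 × 100 = 17600 Ω

17600 Ω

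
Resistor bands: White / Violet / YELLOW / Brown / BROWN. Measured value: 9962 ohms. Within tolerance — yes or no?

no

White → 9 (first significant figure)
Violet → 7 (second significant figure)
Yellow → 4 (third significant figure)
Brown → ×10 multiplier
Brown → ±1% tolerance
974 × 10 = 9740 Ω
Allowed range: 9642.6 Ω to 9837.4 Ω.
9962 ohms lies outside that range.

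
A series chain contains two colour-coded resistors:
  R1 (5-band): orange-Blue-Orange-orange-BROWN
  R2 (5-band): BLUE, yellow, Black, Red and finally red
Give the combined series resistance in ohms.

R1: orange, blue, orange → 363; orange ×10^3 → 363000 Ω.
R2: blue, yellow, black → 640; red ×10^2 → 64000 Ω.
Series: 363000 + 64000 = 427000 Ω.

427000 Ω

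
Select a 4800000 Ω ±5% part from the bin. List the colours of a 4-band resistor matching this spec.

yellow, grey, green, gold

4800000 Ω = 48 × 10^5.
4 → yellow
8 → grey
Multiplier 10^5 → green.
±5% tolerance → gold.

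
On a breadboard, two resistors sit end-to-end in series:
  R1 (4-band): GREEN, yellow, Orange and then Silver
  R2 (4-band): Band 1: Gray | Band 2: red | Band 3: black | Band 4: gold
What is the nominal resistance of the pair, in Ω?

R1: green, yellow → 54; orange ×10^3 → 54000 Ω.
R2: grey, red → 82; black ×1 → 82 Ω.
Series: 54000 + 82 = 54082 Ω.

54082 Ω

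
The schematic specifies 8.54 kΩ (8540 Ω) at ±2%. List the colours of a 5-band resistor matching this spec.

8540 Ω = 854 × 10^1.
8 → grey
5 → green
4 → yellow
Multiplier 10^1 → brown.
±2% tolerance → red.

grey, green, yellow, brown, red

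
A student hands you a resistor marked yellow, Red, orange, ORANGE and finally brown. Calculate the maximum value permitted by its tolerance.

Yellow → 4 (first significant figure)
Red → 2 (second significant figure)
Orange → 3 (third significant figure)
Orange → ×10^3 multiplier
Brown → ±1% tolerance
423 × 1000 = 423000 Ω
Maximum = 423000 × (1 + 1/100) = 427230 Ω.

427230 Ω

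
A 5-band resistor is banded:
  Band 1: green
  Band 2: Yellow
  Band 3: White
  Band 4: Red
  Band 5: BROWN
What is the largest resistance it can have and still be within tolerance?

Green → 5 (first significant figure)
Yellow → 4 (second significant figure)
White → 9 (third significant figure)
Red → ×10^2 multiplier
Brown → ±1% tolerance
549 × 100 = 54900 Ω
Largest = 54900 × (1 + 1/100) = 55449 Ω.

55449 Ω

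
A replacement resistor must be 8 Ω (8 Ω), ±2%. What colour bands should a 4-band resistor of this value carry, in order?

8 Ω = 80 × 10^-1.
8 → grey
0 → black
Multiplier 10^-1 → gold.
±2% tolerance → red.

grey, black, gold, red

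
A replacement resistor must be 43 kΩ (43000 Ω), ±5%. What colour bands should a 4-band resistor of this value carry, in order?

43000 Ω = 43 × 10^3.
4 → yellow
3 → orange
Multiplier 10^3 → orange.
±5% tolerance → gold.

yellow, orange, orange, gold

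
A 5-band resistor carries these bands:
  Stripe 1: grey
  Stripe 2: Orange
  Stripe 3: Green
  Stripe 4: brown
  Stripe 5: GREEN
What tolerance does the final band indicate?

±0.5%

The last band, green, is the tolerance band.
Green corresponds to ±0.5%.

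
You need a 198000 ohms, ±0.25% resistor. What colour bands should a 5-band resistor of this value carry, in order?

brown, white, grey, orange, blue

198000 Ω = 198 × 10^3.
1 → brown
9 → white
8 → grey
Multiplier 10^3 → orange.
±0.25% tolerance → blue.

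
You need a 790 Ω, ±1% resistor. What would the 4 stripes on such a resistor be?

790 Ω = 79 × 10^1.
7 → violet
9 → white
Multiplier 10^1 → brown.
±1% tolerance → brown.

violet, white, brown, brown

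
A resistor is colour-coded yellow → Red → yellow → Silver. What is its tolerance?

The last band, silver, is the tolerance band.
Silver corresponds to ±10%.

±10%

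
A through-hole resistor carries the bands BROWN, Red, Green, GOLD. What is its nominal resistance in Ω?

1200000 Ω

Brown → 1 (first significant figure)
Red → 2 (second significant figure)
Green → ×10^5 multiplier
12 × 100000 = 1200000 Ω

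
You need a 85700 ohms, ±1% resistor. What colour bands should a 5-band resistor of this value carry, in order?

grey, green, violet, red, brown

85700 Ω = 857 × 10^2.
8 → grey
5 → green
7 → violet
Multiplier 10^2 → red.
±1% tolerance → brown.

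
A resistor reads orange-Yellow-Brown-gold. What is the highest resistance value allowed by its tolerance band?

357 Ω

Orange → 3 (first significant figure)
Yellow → 4 (second significant figure)
Brown → ×10 multiplier
Gold → ±5% tolerance
34 × 10 = 340 Ω
Highest = 340 × (1 + 5/100) = 357 Ω.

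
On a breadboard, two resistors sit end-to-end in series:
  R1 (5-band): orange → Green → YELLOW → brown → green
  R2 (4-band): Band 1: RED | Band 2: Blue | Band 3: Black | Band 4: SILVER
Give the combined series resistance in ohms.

3566 Ω

R1: orange, green, yellow → 354; brown ×10 → 3540 Ω.
R2: red, blue → 26; black ×1 → 26 Ω.
Series: 3540 + 26 = 3566 Ω.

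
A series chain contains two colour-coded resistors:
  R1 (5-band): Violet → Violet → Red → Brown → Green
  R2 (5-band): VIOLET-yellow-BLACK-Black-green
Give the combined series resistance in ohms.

R1: violet, violet, red → 772; brown ×10 → 7720 Ω.
R2: violet, yellow, black → 740; black ×1 → 740 Ω.
Series: 7720 + 740 = 8460 Ω.

8460 Ω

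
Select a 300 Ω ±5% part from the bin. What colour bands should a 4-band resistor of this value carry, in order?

300 Ω = 30 × 10^1.
3 → orange
0 → black
Multiplier 10^1 → brown.
±5% tolerance → gold.

orange, black, brown, gold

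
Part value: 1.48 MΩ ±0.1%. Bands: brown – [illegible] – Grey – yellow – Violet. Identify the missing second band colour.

yellow

1480000 Ω = 148 × 10^4.
The second band gives digit 4 of the significand, and 4 is yellow.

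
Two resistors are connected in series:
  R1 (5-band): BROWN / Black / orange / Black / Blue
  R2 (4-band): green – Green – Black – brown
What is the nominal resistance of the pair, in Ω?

R1: brown, black, orange → 103; black ×1 → 103 Ω.
R2: green, green → 55; black ×1 → 55 Ω.
Series: 103 + 55 = 158 Ω.

158 Ω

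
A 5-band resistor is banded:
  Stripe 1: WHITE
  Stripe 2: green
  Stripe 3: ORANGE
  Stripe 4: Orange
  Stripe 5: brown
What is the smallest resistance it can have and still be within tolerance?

943470 Ω

White → 9 (first significant figure)
Green → 5 (second significant figure)
Orange → 3 (third significant figure)
Orange → ×10^3 multiplier
Brown → ±1% tolerance
953 × 1000 = 953000 Ω
Smallest = 953000 × (1 − 1/100) = 943470 Ω.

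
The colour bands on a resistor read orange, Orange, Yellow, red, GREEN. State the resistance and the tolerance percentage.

Orange → 3 (first significant figure)
Orange → 3 (second significant figure)
Yellow → 4 (third significant figure)
Red → ×10^2 multiplier
Green → ±0.5% tolerance
334 × 100 = 33400 Ω

33400 Ω ±0.5%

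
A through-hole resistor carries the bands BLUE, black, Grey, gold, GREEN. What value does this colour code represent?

Blue → 6 (first significant figure)
Black → 0 (second significant figure)
Grey → 8 (third significant figure)
Gold → ×0.1 multiplier
608 × 0.1 = 60.8 Ω

60.8 Ω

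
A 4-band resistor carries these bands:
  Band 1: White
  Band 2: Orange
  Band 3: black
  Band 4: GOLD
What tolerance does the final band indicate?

±5%

The last band, gold, is the tolerance band.
Gold corresponds to ±5%.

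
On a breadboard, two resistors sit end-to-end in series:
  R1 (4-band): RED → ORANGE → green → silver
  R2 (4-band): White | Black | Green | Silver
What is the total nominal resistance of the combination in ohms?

R1: red, orange → 23; green ×10^5 → 2300000 Ω.
R2: white, black → 90; green ×10^5 → 9000000 Ω.
Series: 2300000 + 9000000 = 11300000 Ω.

11300000 Ω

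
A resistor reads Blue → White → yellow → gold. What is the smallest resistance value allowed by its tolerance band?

Blue → 6 (first significant figure)
White → 9 (second significant figure)
Yellow → ×10^4 multiplier
Gold → ±5% tolerance
69 × 10000 = 690000 Ω
Smallest = 690000 × (1 − 5/100) = 655500 Ω.

655500 Ω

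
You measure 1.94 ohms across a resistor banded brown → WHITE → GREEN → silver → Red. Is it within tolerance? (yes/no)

yes

Brown → 1 (first significant figure)
White → 9 (second significant figure)
Green → 5 (third significant figure)
Silver → ×0.01 multiplier
Red → ±2% tolerance
195 × 0.01 = 1.95 Ω
Allowed range: 1.911 Ω to 1.989 Ω.
1.94 ohms lies inside that range.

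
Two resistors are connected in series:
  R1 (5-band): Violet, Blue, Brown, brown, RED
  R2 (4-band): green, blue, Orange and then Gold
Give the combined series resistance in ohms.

R1: violet, blue, brown → 761; brown ×10 → 7610 Ω.
R2: green, blue → 56; orange ×10^3 → 56000 Ω.
Series: 7610 + 56000 = 63610 Ω.

63610 Ω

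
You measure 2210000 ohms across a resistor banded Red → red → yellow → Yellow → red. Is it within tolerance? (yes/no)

yes

Red → 2 (first significant figure)
Red → 2 (second significant figure)
Yellow → 4 (third significant figure)
Yellow → ×10^4 multiplier
Red → ±2% tolerance
224 × 10000 = 2240000 Ω
Allowed range: 2195200 Ω to 2284800 Ω.
2210000 ohms lies inside that range.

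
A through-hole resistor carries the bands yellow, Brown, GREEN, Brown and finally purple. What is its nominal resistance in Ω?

4150 Ω

Yellow → 4 (first significant figure)
Brown → 1 (second significant figure)
Green → 5 (third significant figure)
Brown → ×10 multiplier
415 × 10 = 4150 Ω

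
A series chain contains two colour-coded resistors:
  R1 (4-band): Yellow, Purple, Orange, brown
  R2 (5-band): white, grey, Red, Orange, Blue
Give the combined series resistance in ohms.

1029000 Ω

R1: yellow, violet → 47; orange ×10^3 → 47000 Ω.
R2: white, grey, red → 982; orange ×10^3 → 982000 Ω.
Series: 47000 + 982000 = 1029000 Ω.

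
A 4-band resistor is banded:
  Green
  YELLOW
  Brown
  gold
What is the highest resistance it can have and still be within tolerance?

567 Ω

Green → 5 (first significant figure)
Yellow → 4 (second significant figure)
Brown → ×10 multiplier
Gold → ±5% tolerance
54 × 10 = 540 Ω
Highest = 540 × (1 + 5/100) = 567 Ω.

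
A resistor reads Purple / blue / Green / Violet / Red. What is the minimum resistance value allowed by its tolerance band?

7497000000 Ω

Violet → 7 (first significant figure)
Blue → 6 (second significant figure)
Green → 5 (third significant figure)
Violet → ×10^7 multiplier
Red → ±2% tolerance
765 × 10000000 = 7650000000 Ω
Minimum = 7650000000 × (1 − 2/100) = 7497000000 Ω.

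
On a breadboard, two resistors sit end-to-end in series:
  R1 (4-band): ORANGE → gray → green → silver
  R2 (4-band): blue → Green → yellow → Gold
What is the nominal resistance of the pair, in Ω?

4450000 Ω

R1: orange, grey → 38; green ×10^5 → 3800000 Ω.
R2: blue, green → 65; yellow ×10^4 → 650000 Ω.
Series: 3800000 + 650000 = 4450000 Ω.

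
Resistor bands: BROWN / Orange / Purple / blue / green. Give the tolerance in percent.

±0.5%

The last band, green, is the tolerance band.
Green corresponds to ±0.5%.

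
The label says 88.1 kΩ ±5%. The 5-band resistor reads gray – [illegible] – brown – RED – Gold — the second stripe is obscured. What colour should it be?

grey

88100 Ω = 881 × 10^2.
The second band gives digit 8 of the significand, and 8 is grey.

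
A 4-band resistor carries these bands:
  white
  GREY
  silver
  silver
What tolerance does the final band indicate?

The last band, silver, is the tolerance band.
Silver corresponds to ±10%.

±10%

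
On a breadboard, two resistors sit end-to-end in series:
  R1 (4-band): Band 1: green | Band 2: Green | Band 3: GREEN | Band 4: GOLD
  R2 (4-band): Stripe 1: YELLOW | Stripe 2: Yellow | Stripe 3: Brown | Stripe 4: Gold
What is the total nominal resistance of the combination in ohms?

5500440 Ω

R1: green, green → 55; green ×10^5 → 5500000 Ω.
R2: yellow, yellow → 44; brown ×10 → 440 Ω.
Series: 5500000 + 440 = 5500440 Ω.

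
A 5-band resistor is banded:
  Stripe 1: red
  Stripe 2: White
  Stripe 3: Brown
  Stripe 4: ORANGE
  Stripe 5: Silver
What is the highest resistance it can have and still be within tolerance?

Red → 2 (first significant figure)
White → 9 (second significant figure)
Brown → 1 (third significant figure)
Orange → ×10^3 multiplier
Silver → ±10% tolerance
291 × 1000 = 291000 Ω
Highest = 291000 × (1 + 10/100) = 320100 Ω.

320100 Ω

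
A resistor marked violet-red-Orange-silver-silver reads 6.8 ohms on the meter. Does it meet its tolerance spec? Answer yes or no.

Violet → 7 (first significant figure)
Red → 2 (second significant figure)
Orange → 3 (third significant figure)
Silver → ×0.01 multiplier
Silver → ±10% tolerance
723 × 0.01 = 7.23 Ω
Allowed range: 6.507 Ω to 7.953 Ω.
6.8 ohms lies inside that range.

yes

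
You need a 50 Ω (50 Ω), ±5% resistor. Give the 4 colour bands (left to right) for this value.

green, black, black, gold

50 Ω = 50 × 10^0.
5 → green
0 → black
Multiplier 10^0 → black.
±5% tolerance → gold.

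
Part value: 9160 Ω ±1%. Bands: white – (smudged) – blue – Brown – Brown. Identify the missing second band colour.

brown

9160 Ω = 916 × 10^1.
The second band gives digit 1 of the significand, and 1 is brown.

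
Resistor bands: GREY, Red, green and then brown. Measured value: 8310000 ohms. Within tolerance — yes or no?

no

Grey → 8 (first significant figure)
Red → 2 (second significant figure)
Green → ×10^5 multiplier
Brown → ±1% tolerance
82 × 100000 = 8200000 Ω
Allowed range: 8118000 Ω to 8282000 Ω.
8310000 ohms lies outside that range.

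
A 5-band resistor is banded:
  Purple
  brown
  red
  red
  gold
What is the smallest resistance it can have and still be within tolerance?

67640 Ω

Violet → 7 (first significant figure)
Brown → 1 (second significant figure)
Red → 2 (third significant figure)
Red → ×10^2 multiplier
Gold → ±5% tolerance
712 × 100 = 71200 Ω
Smallest = 71200 × (1 − 5/100) = 67640 Ω.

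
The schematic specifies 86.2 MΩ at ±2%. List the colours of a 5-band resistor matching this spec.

grey, blue, red, green, red

86200000 Ω = 862 × 10^5.
8 → grey
6 → blue
2 → red
Multiplier 10^5 → green.
±2% tolerance → red.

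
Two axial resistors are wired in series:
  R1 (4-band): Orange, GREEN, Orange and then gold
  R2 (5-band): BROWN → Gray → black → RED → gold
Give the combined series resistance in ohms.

53000 Ω

R1: orange, green → 35; orange ×10^3 → 35000 Ω.
R2: brown, grey, black → 180; red ×10^2 → 18000 Ω.
Series: 35000 + 18000 = 53000 Ω.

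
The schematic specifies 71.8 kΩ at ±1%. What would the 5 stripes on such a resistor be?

71800 Ω = 718 × 10^2.
7 → violet
1 → brown
8 → grey
Multiplier 10^2 → red.
±1% tolerance → brown.

violet, brown, grey, red, brown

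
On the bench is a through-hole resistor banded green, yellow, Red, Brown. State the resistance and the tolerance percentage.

5400 Ω ±1%

Green → 5 (first significant figure)
Yellow → 4 (second significant figure)
Red → ×10^2 multiplier
Brown → ±1% tolerance
54 × 100 = 5400 Ω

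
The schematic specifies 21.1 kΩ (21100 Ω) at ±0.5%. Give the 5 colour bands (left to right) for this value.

red, brown, brown, red, green

21100 Ω = 211 × 10^2.
2 → red
1 → brown
1 → brown
Multiplier 10^2 → red.
±0.5% tolerance → green.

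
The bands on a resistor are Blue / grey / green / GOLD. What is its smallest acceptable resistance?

6460000 Ω

Blue → 6 (first significant figure)
Grey → 8 (second significant figure)
Green → ×10^5 multiplier
Gold → ±5% tolerance
68 × 100000 = 6800000 Ω
Smallest = 6800000 × (1 − 5/100) = 6460000 Ω.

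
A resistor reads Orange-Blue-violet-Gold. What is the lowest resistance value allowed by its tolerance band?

Orange → 3 (first significant figure)
Blue → 6 (second significant figure)
Violet → ×10^7 multiplier
Gold → ±5% tolerance
36 × 10000000 = 360000000 Ω
Lowest = 360000000 × (1 − 5/100) = 342000000 Ω.

342000000 Ω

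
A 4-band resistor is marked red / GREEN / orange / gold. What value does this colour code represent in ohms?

Red → 2 (first significant figure)
Green → 5 (second significant figure)
Orange → ×10^3 multiplier
25 × 1000 = 25000 Ω

25000 Ω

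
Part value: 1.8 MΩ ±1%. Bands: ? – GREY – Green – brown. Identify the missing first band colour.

brown

1800000 Ω = 18 × 10^5.
The first band gives digit 1 of the significand, and 1 is brown.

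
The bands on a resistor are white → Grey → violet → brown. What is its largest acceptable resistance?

989800000 Ω

White → 9 (first significant figure)
Grey → 8 (second significant figure)
Violet → ×10^7 multiplier
Brown → ±1% tolerance
98 × 10000000 = 980000000 Ω
Largest = 980000000 × (1 + 1/100) = 989800000 Ω.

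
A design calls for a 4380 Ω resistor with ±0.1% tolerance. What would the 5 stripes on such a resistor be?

4380 Ω = 438 × 10^1.
4 → yellow
3 → orange
8 → grey
Multiplier 10^1 → brown.
±0.1% tolerance → violet.

yellow, orange, grey, brown, violet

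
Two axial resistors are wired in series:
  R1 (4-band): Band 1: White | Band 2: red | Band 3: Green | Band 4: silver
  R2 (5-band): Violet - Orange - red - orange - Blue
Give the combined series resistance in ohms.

9932000 Ω

R1: white, red → 92; green ×10^5 → 9200000 Ω.
R2: violet, orange, red → 732; orange ×10^3 → 732000 Ω.
Series: 9200000 + 732000 = 9932000 Ω.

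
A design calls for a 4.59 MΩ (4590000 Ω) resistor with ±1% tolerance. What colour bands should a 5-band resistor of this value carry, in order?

yellow, green, white, yellow, brown

4590000 Ω = 459 × 10^4.
4 → yellow
5 → green
9 → white
Multiplier 10^4 → yellow.
±1% tolerance → brown.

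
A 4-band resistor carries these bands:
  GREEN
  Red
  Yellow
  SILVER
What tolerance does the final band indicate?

The last band, silver, is the tolerance band.
Silver corresponds to ±10%.

±10%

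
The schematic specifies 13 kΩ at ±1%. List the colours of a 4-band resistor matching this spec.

13000 Ω = 13 × 10^3.
1 → brown
3 → orange
Multiplier 10^3 → orange.
±1% tolerance → brown.

brown, orange, orange, brown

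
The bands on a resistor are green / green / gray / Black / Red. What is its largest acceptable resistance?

569.16 Ω

Green → 5 (first significant figure)
Green → 5 (second significant figure)
Grey → 8 (third significant figure)
Black → ×1 multiplier
Red → ±2% tolerance
558 × 1 = 558 Ω
Largest = 558 × (1 + 2/100) = 569.16 Ω.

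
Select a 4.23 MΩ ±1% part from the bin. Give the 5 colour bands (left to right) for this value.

4230000 Ω = 423 × 10^4.
4 → yellow
2 → red
3 → orange
Multiplier 10^4 → yellow.
±1% tolerance → brown.

yellow, red, orange, yellow, brown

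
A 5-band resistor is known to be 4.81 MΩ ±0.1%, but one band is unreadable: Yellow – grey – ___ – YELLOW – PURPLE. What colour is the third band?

4810000 Ω = 481 × 10^4.
The third band gives digit 1 of the significand, and 1 is brown.

brown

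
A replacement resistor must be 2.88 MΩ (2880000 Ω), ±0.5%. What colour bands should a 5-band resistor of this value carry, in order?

red, grey, grey, yellow, green

2880000 Ω = 288 × 10^4.
2 → red
8 → grey
8 → grey
Multiplier 10^4 → yellow.
±0.5% tolerance → green.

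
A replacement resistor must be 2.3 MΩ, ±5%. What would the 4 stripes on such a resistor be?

red, orange, green, gold

2300000 Ω = 23 × 10^5.
2 → red
3 → orange
Multiplier 10^5 → green.
±5% tolerance → gold.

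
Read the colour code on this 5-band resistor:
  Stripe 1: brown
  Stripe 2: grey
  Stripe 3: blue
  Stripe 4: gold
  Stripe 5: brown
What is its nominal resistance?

18.6 Ω

Brown → 1 (first significant figure)
Grey → 8 (second significant figure)
Blue → 6 (third significant figure)
Gold → ×0.1 multiplier
186 × 0.1 = 18.6 Ω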